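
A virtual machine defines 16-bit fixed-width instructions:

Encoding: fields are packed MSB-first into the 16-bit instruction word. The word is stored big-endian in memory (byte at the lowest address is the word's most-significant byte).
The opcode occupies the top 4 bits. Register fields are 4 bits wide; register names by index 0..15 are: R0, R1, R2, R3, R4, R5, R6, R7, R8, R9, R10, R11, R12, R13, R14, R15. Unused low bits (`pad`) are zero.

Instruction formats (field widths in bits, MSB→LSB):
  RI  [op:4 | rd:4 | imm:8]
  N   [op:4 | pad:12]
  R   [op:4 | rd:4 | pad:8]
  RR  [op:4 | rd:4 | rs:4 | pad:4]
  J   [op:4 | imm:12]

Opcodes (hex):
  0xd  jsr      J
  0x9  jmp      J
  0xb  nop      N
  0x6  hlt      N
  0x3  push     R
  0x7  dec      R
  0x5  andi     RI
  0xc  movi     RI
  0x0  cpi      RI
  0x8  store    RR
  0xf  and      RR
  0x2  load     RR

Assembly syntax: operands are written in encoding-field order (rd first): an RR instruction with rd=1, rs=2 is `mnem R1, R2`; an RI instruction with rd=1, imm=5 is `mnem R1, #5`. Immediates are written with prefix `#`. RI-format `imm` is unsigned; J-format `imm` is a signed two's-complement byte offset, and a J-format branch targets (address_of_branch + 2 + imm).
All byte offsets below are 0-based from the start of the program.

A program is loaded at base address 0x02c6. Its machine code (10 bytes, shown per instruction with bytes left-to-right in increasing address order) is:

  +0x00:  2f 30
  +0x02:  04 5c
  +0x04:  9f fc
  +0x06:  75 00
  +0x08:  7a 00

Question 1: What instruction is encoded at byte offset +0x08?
@+08  big-endian(7a 00) = 0x7a00
  opcode bits[15:12]=0x7: dec/R
  rd@[11:8]=0xa ⇒ R10

dec R10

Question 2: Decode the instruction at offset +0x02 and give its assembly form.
@+02  big-endian(04 5c) = 0x045c
  top 4b → 0x0 → cpi [RI]
  rd: (w>>8)&0xf=0x4 → R4
  imm: (w>>0)&0xff=0x5c → #92

cpi R4, #92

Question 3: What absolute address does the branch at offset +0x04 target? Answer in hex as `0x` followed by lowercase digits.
0x02c8

+0x04: 9f fc ⇒ word 0x9ffc (big)
  opcode bits[15:12]=0x9: jmp/J
  [11:0] imm=4092 (s12→-4) = #-4
  target = base 0x02c6 + off 0x04 + 2 + imm -4 = 0x02c8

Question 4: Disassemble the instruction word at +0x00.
load R15, R3

@+00  big-endian(2f 30) = 0x2f30
  opcode bits[15:12]=0x2: load/RR
  rd@[11:8]=0xf ⇒ R15
  rs@[7:4]=0x3 ⇒ R3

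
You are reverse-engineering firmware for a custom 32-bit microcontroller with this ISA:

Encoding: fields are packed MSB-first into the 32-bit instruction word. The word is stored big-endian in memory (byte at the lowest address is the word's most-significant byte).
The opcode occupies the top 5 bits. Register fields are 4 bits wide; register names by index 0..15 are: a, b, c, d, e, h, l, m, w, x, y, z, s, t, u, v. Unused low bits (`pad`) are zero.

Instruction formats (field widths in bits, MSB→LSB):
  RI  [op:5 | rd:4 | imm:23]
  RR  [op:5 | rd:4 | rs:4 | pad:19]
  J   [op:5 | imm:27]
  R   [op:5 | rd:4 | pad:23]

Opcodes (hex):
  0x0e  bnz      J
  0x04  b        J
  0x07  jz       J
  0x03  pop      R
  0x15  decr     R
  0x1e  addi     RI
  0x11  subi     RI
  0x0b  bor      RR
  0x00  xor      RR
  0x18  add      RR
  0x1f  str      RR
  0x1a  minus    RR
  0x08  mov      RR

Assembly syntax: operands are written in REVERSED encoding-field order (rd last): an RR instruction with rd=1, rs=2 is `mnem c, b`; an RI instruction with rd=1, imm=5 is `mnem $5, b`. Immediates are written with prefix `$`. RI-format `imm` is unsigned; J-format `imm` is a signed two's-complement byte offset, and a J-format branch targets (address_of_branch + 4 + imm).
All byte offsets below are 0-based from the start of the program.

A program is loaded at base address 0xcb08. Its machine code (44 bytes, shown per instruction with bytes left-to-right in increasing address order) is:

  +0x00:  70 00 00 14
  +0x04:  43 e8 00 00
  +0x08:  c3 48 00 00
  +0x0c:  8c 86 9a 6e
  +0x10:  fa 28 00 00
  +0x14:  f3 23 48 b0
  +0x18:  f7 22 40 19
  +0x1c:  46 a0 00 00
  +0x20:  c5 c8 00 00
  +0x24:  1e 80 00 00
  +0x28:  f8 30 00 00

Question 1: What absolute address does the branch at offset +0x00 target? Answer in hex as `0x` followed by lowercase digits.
off 0x00: read 70 00 00 14 as big → 0x70000014
  op=0x70000014>>27=0xe ⇒ bnz (J)
  imm: (w>>0)&0x7ffffff=0x14 → $20
  target = base 0xcb08 + off 0x00 + 4 + imm 20 = 0xcb20

0xcb20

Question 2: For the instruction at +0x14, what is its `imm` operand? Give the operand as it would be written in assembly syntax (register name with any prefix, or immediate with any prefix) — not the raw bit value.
$2312368

+0x14: f3 23 48 b0 ⇒ word 0xf32348b0 (big)
  opcode bits[31:27]=0x1e: addi/RI
  [26:23] rd=6 = l
  [22:0] imm=2312368 = $2312368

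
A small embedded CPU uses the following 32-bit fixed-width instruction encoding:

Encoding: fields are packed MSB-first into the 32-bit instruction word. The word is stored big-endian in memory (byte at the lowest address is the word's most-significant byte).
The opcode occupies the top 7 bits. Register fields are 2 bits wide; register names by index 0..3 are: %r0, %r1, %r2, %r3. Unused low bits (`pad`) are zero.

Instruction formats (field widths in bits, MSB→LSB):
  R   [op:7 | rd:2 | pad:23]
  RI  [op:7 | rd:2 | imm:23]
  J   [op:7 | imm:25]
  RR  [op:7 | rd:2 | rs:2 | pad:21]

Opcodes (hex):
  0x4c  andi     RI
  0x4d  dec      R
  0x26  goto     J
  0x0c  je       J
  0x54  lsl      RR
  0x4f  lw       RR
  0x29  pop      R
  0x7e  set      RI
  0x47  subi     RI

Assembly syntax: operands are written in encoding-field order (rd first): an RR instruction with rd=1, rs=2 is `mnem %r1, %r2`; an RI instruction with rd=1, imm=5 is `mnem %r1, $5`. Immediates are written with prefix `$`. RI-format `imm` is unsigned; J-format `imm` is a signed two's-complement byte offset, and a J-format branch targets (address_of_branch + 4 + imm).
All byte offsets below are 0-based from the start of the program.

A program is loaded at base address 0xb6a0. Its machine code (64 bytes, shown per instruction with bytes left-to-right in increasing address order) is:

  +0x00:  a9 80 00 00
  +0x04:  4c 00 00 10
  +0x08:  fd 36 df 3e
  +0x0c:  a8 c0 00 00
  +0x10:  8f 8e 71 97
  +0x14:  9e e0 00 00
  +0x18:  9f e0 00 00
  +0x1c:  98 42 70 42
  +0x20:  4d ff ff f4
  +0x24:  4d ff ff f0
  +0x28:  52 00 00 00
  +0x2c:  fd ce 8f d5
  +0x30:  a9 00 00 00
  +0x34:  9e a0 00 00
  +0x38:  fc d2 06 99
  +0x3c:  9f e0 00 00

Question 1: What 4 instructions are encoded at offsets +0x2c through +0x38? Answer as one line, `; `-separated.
+0x2c: fd ce 8f d5 ⇒ word 0xfdce8fd5 (big)
  top 7b → 0x7e → set [RI]
  [24:23] rd=3 = %r3
  [22:0] imm=5148629 = $5148629
+0x30: a9 00 00 00 ⇒ word 0xa9000000 (big)
  top 7b → 0x54 → lsl [RR]
  [24:23] rd=2 = %r2
  [22:21] rs=0 = %r0
+0x34: 9e a0 00 00 ⇒ word 0x9ea00000 (big)
  top 7b → 0x4f → lw [RR]
  [24:23] rd=1 = %r1
  [22:21] rs=1 = %r1
+0x38: fc d2 06 99 ⇒ word 0xfcd20699 (big)
  top 7b → 0x7e → set [RI]
  [24:23] rd=1 = %r1
  [22:0] imm=5375641 = $5375641

set %r3, $5148629; lsl %r2, %r0; lw %r1, %r1; set %r1, $5375641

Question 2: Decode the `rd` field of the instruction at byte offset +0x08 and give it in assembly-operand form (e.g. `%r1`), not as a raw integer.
+0x08: fd 36 df 3e ⇒ word 0xfd36df3e (big)
  op=0xfd36df3e>>25=0x7e ⇒ set (RI)
  rd: (w>>23)&0x3=0x2 → %r2
  imm: (w>>0)&0x7fffff=0x36df3e → $3596094

%r2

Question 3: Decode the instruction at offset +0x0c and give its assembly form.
lsl %r1, %r2

+0x0c: a8 c0 00 00 ⇒ word 0xa8c00000 (big)
  opcode bits[31:25]=0x54: lsl/RR
  [24:23] rd=1 = %r1
  [22:21] rs=2 = %r2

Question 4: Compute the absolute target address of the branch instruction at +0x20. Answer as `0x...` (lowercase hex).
off 0x20: read 4d ff ff f4 as big → 0x4dfffff4
  top 7b → 0x26 → goto [J]
  imm@[24:0]=0x1fffff4 (s25→-12) ⇒ $-12
  target = base 0xb6a0 + off 0x20 + 4 + imm -12 = 0xb6b8

0xb6b8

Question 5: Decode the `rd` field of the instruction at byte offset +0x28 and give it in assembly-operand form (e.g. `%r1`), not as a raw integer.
%r0

[28] 52 00 00 00 → 0x52000000
  top 7b → 0x29 → pop [R]
  rd@[24:23]=0x0 ⇒ %r0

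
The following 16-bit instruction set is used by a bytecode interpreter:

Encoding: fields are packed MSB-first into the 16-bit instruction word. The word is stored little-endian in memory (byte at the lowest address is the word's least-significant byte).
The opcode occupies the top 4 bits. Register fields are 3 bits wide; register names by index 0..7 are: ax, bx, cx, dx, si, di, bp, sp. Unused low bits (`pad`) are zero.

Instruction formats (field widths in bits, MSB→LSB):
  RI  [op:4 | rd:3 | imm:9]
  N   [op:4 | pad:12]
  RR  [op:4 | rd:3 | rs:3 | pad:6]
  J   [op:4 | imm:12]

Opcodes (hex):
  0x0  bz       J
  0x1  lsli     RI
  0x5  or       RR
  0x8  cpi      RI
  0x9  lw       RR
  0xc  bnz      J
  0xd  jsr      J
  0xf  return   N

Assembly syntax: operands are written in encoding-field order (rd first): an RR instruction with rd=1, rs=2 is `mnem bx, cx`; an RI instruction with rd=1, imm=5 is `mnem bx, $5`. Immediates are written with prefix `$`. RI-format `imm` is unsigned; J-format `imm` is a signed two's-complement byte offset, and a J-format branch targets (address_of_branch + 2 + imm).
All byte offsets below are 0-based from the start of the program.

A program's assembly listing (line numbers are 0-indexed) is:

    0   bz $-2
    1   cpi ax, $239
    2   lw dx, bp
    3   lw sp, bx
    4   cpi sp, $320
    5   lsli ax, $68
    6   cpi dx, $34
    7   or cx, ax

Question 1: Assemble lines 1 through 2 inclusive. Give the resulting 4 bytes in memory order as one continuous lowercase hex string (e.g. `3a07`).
line 1 (cpi): pack op=0x8:4|rd=0:3|imm=239:9 = 0x80ef; little→ ef 80
line 2 (lw): pack op=0x9:4|rd=3:3|rs=6:3|pad=0:6 = 0x9780; little→ 80 97

ef808097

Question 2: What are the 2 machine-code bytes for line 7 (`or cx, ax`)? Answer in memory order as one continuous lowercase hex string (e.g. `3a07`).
0054

L7: or op=0x5:4|rd=2:3|rs=0:3|pad=0:6 ⇒ 0x5400 ⇒ little 00 54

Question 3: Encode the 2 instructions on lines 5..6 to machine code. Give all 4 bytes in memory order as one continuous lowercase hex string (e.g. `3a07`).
44102286

5. lsli fields op=0x1:4|rd=0:3|imm=68:9 → word 1044h → 44 10
6. cpi fields op=0x8:4|rd=3:3|imm=34:9 → word 8622h → 22 86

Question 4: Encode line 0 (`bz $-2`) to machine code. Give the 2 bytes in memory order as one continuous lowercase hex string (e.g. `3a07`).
line 0 (bz): pack op=0x0:4|imm=-2:12 = 0x0ffe; little→ fe 0f

fe0f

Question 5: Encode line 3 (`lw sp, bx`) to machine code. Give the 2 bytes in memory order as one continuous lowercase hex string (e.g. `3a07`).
line 3 (lw): pack op=0x9:4|rd=7:3|rs=1:3|pad=0:6 = 0x9e40; little→ 40 9e

409e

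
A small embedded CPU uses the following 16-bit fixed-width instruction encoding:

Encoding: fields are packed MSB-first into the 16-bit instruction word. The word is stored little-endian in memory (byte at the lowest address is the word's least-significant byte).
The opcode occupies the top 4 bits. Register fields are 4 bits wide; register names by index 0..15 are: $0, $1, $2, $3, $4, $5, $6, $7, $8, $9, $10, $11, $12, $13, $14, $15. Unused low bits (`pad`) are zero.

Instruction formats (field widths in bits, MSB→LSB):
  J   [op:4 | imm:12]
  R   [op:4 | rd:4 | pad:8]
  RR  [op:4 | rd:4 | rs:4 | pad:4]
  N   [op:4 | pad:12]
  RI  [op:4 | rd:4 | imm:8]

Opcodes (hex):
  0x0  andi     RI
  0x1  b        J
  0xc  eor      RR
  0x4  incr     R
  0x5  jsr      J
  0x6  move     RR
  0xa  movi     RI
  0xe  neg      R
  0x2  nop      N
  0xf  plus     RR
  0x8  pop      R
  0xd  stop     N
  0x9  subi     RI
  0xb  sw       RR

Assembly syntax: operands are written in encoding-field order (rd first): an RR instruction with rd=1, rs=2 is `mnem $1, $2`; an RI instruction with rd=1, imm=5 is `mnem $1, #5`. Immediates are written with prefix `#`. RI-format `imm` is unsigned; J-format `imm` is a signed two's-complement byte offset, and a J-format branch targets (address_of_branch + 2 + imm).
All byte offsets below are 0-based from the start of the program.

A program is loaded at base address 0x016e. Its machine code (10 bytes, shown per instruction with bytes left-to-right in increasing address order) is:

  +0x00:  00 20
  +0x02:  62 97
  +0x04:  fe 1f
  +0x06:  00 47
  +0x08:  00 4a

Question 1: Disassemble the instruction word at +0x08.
off 0x08: read 00 4a as little → 0x4a00
  top 4b → 0x4 → incr [R]
  rd@[11:8]=0xa ⇒ $10

incr $10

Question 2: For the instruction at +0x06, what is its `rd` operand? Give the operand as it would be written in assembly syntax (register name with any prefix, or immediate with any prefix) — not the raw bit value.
$7

off 0x06: read 00 47 as little → 0x4700
  opcode bits[15:12]=0x4: incr/R
  rd@[11:8]=0x7 ⇒ $7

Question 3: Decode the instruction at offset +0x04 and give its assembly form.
+0x04: fe 1f ⇒ word 0x1ffe (little)
  op=0x1ffe>>12=0x1 ⇒ b (J)
  [11:0] imm=4094 (s12→-2) = #-2

b #-2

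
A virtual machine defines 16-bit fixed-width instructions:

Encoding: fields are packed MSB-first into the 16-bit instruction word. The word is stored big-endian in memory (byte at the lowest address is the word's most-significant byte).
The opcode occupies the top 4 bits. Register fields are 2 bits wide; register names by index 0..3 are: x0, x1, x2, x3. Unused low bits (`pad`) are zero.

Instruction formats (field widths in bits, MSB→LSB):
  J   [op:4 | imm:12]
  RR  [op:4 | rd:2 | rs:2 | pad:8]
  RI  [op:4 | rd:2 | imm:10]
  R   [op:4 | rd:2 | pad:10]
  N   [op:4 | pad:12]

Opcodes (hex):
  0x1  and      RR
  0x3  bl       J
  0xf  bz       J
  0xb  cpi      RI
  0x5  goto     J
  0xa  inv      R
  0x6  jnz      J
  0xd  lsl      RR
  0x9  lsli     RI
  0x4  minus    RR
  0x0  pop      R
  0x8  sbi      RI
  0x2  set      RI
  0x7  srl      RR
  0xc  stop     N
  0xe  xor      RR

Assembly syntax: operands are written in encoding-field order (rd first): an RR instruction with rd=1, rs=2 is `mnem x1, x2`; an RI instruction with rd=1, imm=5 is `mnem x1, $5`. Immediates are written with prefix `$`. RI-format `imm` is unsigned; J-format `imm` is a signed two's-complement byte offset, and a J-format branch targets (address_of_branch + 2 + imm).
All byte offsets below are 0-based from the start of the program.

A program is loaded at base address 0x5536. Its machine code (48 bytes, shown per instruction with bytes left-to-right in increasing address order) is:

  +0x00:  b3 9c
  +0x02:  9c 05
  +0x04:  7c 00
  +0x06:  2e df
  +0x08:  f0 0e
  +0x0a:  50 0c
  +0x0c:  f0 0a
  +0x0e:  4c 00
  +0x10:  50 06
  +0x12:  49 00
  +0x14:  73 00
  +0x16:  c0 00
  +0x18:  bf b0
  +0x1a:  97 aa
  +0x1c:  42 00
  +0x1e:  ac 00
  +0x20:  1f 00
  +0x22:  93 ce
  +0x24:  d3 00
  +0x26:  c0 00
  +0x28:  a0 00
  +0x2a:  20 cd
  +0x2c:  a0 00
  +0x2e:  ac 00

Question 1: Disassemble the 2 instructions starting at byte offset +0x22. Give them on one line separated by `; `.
lsli x0, $974; lsl x0, x3

off 0x22: read 93 ce as big → 0x93ce
  opcode bits[15:12]=0x9: lsli/RI
  rd: (w>>10)&0x3=0x0 → x0
  imm: (w>>0)&0x3ff=0x3ce → $974
off 0x24: read d3 00 as big → 0xd300
  opcode bits[15:12]=0xd: lsl/RR
  rd: (w>>10)&0x3=0x0 → x0
  rs: (w>>8)&0x3=0x3 → x3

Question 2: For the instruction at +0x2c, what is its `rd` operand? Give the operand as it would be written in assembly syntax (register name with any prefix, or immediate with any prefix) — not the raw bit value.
x0

@+2c  big-endian(a0 00) = 0xa000
  top 4b → 0xa → inv [R]
  rd@[11:10]=0x0 ⇒ x0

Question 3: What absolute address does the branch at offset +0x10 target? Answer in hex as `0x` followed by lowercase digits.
0x554e

@+10  big-endian(50 06) = 0x5006
  top 4b → 0x5 → goto [J]
  imm@[11:0]=0x6 ⇒ $6
  target = base 0x5536 + off 0x10 + 2 + imm 6 = 0x554e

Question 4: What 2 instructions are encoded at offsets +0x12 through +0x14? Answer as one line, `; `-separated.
[12] 49 00 → 0x4900
  top 4b → 0x4 → minus [RR]
  [11:10] rd=2 = x2
  [9:8] rs=1 = x1
[14] 73 00 → 0x7300
  top 4b → 0x7 → srl [RR]
  [11:10] rd=0 = x0
  [9:8] rs=3 = x3

minus x2, x1; srl x0, x3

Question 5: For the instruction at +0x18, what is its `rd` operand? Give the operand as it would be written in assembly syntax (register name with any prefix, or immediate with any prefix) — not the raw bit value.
@+18  big-endian(bf b0) = 0xbfb0
  top 4b → 0xb → cpi [RI]
  [11:10] rd=3 = x3
  [9:0] imm=944 = $944

x3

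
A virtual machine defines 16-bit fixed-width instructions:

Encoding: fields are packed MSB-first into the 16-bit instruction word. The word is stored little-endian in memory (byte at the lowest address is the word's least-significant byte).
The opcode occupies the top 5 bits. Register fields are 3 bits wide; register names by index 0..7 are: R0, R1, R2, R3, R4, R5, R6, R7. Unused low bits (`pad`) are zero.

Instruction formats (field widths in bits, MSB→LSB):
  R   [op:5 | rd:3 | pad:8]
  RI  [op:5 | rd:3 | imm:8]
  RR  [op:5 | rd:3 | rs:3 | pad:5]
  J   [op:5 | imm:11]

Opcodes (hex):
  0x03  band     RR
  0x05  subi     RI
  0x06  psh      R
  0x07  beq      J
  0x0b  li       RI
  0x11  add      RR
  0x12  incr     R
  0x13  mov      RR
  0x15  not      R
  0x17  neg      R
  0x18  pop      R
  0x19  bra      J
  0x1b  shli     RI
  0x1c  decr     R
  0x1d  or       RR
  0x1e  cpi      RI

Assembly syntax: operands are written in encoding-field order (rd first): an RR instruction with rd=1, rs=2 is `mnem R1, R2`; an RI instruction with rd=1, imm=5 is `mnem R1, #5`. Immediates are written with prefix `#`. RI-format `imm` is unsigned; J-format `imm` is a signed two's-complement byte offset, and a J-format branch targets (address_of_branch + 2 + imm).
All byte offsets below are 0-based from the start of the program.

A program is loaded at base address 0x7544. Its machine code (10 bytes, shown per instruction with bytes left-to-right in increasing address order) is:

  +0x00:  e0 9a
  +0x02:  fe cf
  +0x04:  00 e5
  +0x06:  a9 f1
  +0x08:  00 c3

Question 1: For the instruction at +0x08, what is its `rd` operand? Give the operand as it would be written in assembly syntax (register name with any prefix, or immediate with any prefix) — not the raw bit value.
[08] 00 c3 → 0xc300
  top 5b → 0x18 → pop [R]
  rd@[10:8]=0x3 ⇒ R3

R3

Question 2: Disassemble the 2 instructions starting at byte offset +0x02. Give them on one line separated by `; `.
bra #-2; decr R5

off 0x02: read fe cf as little → 0xcffe
  top 5b → 0x19 → bra [J]
  [10:0] imm=2046 (s11→-2) = #-2
off 0x04: read 00 e5 as little → 0xe500
  top 5b → 0x1c → decr [R]
  [10:8] rd=5 = R5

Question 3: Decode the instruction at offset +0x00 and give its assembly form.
[00] e0 9a → 0x9ae0
  opcode bits[15:11]=0x13: mov/RR
  rd: (w>>8)&0x7=0x2 → R2
  rs: (w>>5)&0x7=0x7 → R7

mov R2, R7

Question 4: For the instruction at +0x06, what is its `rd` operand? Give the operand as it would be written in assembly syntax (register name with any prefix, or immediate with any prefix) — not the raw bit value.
R1

off 0x06: read a9 f1 as little → 0xf1a9
  opcode bits[15:11]=0x1e: cpi/RI
  [10:8] rd=1 = R1
  [7:0] imm=169 = #169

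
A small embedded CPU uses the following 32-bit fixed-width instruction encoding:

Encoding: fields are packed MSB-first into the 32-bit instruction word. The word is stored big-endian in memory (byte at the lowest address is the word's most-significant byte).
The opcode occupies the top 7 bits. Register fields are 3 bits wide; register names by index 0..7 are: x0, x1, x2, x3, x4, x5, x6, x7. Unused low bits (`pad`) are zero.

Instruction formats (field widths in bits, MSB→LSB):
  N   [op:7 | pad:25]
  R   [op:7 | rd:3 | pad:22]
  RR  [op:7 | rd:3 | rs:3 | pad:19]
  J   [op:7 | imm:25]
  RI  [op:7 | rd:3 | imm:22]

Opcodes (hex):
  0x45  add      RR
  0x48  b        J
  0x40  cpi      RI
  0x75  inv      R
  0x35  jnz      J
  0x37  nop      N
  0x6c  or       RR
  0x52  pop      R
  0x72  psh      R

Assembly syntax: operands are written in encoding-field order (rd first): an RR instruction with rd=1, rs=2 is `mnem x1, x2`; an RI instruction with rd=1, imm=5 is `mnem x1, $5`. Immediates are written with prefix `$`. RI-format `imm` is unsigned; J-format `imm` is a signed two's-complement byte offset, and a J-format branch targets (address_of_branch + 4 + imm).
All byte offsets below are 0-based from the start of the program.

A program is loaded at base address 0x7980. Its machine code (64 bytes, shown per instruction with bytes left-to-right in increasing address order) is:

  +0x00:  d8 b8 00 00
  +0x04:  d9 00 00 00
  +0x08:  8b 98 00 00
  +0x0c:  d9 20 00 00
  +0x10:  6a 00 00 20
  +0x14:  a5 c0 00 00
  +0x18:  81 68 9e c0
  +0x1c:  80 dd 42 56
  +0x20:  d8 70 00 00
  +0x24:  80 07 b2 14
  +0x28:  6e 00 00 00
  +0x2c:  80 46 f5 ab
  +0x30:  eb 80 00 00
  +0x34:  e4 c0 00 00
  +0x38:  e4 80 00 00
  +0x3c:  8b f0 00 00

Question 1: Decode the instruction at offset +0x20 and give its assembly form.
@+20  big-endian(d8 70 00 00) = 0xd8700000
  top 7b → 0x6c → or [RR]
  rd@[24:22]=0x1 ⇒ x1
  rs@[21:19]=0x6 ⇒ x6

or x1, x6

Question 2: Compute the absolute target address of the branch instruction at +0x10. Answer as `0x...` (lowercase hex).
+0x10: 6a 00 00 20 ⇒ word 0x6a000020 (big)
  op=0x6a000020>>25=0x35 ⇒ jnz (J)
  imm@[24:0]=0x20 ⇒ $32
  target = base 0x7980 + off 0x10 + 4 + imm 32 = 0x79b4

0x79b4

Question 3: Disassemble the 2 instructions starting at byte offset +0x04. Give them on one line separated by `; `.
or x4, x0; add x6, x3

off 0x04: read d9 00 00 00 as big → 0xd9000000
  opcode bits[31:25]=0x6c: or/RR
  [24:22] rd=4 = x4
  [21:19] rs=0 = x0
off 0x08: read 8b 98 00 00 as big → 0x8b980000
  opcode bits[31:25]=0x45: add/RR
  [24:22] rd=6 = x6
  [21:19] rs=3 = x3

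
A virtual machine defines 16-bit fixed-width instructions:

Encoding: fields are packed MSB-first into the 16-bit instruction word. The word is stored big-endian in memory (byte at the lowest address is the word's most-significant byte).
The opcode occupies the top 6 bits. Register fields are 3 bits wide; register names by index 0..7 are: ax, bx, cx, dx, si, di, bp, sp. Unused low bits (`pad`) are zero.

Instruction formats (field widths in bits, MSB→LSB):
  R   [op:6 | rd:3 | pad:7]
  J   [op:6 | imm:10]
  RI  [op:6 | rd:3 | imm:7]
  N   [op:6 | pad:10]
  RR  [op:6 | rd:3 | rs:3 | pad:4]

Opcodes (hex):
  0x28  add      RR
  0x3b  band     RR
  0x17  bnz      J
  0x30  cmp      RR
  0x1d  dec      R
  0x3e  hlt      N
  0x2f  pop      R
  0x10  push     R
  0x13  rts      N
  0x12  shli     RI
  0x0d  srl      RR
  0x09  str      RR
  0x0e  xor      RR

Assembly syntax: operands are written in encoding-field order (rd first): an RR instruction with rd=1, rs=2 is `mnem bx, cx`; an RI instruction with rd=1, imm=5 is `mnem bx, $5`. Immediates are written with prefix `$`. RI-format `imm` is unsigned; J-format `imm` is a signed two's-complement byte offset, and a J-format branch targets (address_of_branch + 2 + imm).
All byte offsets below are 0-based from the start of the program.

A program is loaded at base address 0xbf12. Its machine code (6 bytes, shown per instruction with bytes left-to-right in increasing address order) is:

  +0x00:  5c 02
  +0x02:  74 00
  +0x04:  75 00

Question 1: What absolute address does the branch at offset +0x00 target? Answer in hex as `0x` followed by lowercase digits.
off 0x00: read 5c 02 as big → 0x5c02
  opcode bits[15:10]=0x17: bnz/J
  [9:0] imm=2 = $2
  target = base 0xbf12 + off 0x00 + 2 + imm 2 = 0xbf16

0xbf16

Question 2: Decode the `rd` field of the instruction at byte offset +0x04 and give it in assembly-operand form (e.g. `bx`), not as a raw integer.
off 0x04: read 75 00 as big → 0x7500
  top 6b → 0x1d → dec [R]
  [9:7] rd=2 = cx

cx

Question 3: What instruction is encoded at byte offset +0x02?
dec ax

[02] 74 00 → 0x7400
  op=0x7400>>10=0x1d ⇒ dec (R)
  rd@[9:7]=0x0 ⇒ ax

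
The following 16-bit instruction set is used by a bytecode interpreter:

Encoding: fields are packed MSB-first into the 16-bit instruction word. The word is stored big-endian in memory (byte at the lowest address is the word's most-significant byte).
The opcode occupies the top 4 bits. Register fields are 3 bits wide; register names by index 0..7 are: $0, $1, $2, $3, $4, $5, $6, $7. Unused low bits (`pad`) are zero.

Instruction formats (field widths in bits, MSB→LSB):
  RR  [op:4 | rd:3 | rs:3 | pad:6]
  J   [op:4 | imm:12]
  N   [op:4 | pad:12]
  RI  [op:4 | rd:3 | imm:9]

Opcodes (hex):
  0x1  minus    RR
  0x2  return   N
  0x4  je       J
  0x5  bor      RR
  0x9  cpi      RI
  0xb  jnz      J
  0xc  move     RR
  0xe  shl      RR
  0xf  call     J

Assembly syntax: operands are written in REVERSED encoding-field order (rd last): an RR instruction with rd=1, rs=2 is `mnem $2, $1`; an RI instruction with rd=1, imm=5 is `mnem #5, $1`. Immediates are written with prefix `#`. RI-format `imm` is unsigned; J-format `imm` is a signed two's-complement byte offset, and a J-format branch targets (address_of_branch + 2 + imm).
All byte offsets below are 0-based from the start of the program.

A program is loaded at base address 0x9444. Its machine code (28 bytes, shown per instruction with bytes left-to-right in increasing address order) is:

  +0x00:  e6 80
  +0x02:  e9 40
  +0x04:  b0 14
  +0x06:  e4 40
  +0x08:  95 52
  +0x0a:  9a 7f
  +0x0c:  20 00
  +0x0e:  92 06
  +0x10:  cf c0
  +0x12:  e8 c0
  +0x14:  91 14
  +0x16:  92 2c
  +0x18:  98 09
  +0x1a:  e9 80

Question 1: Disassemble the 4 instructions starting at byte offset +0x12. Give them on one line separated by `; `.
shl $3, $4; cpi #276, $0; cpi #44, $1; cpi #9, $4

[12] e8 c0 → 0xe8c0
  op=0xe8c0>>12=0xe ⇒ shl (RR)
  rd@[11:9]=0x4 ⇒ $4
  rs@[8:6]=0x3 ⇒ $3
[14] 91 14 → 0x9114
  op=0x9114>>12=0x9 ⇒ cpi (RI)
  rd@[11:9]=0x0 ⇒ $0
  imm@[8:0]=0x114 ⇒ #276
[16] 92 2c → 0x922c
  op=0x922c>>12=0x9 ⇒ cpi (RI)
  rd@[11:9]=0x1 ⇒ $1
  imm@[8:0]=0x2c ⇒ #44
[18] 98 09 → 0x9809
  op=0x9809>>12=0x9 ⇒ cpi (RI)
  rd@[11:9]=0x4 ⇒ $4
  imm@[8:0]=0x9 ⇒ #9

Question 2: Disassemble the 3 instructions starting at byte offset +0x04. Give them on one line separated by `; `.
jnz #20; shl $1, $2; cpi #338, $2

[04] b0 14 → 0xb014
  top 4b → 0xb → jnz [J]
  imm: (w>>0)&0xfff=0x14 → #20
[06] e4 40 → 0xe440
  top 4b → 0xe → shl [RR]
  rd: (w>>9)&0x7=0x2 → $2
  rs: (w>>6)&0x7=0x1 → $1
[08] 95 52 → 0x9552
  top 4b → 0x9 → cpi [RI]
  rd: (w>>9)&0x7=0x2 → $2
  imm: (w>>0)&0x1ff=0x152 → #338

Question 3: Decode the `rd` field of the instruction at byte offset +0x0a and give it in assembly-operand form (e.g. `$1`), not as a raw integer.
$5

+0x0a: 9a 7f ⇒ word 0x9a7f (big)
  opcode bits[15:12]=0x9: cpi/RI
  rd: (w>>9)&0x7=0x5 → $5
  imm: (w>>0)&0x1ff=0x7f → #127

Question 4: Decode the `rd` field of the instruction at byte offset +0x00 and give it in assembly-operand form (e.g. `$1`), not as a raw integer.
$3

@+00  big-endian(e6 80) = 0xe680
  top 4b → 0xe → shl [RR]
  rd@[11:9]=0x3 ⇒ $3
  rs@[8:6]=0x2 ⇒ $2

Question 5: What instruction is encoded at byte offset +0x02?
+0x02: e9 40 ⇒ word 0xe940 (big)
  opcode bits[15:12]=0xe: shl/RR
  [11:9] rd=4 = $4
  [8:6] rs=5 = $5

shl $5, $4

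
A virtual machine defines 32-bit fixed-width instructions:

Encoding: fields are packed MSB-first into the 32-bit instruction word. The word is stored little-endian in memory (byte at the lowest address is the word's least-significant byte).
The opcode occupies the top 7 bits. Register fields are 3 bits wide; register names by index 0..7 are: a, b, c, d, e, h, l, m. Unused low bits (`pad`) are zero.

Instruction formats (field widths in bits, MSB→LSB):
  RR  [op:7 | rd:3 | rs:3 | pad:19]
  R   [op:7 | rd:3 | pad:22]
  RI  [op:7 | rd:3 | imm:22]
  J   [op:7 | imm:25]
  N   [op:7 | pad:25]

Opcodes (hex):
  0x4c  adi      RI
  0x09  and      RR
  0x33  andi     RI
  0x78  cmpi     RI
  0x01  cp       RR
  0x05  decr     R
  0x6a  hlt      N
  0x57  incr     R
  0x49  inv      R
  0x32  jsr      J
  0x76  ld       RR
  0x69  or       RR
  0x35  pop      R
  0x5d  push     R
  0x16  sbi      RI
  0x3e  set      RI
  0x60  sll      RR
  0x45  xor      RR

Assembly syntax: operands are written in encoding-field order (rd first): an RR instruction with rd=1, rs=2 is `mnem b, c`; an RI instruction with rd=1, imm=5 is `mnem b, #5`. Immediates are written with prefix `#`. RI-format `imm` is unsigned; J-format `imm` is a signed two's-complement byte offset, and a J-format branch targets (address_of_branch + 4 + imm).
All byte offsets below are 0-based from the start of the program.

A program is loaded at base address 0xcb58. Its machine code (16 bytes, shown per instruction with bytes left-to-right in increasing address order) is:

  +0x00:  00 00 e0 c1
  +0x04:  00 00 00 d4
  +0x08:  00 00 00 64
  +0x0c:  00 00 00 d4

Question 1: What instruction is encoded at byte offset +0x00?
sll m, e

+0x00: 00 00 e0 c1 ⇒ word 0xc1e00000 (little)
  top 7b → 0x60 → sll [RR]
  rd@[24:22]=0x7 ⇒ m
  rs@[21:19]=0x4 ⇒ e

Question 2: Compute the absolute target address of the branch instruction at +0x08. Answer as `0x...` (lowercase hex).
@+08  little-endian(00 00 00 64) = 0x64000000
  opcode bits[31:25]=0x32: jsr/J
  [24:0] imm=0 = #0
  target = base 0xcb58 + off 0x08 + 4 + imm 0 = 0xcb64

0xcb64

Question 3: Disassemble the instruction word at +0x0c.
+0x0c: 00 00 00 d4 ⇒ word 0xd4000000 (little)
  top 7b → 0x6a → hlt [N]

hlt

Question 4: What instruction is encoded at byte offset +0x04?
hlt

+0x04: 00 00 00 d4 ⇒ word 0xd4000000 (little)
  top 7b → 0x6a → hlt [N]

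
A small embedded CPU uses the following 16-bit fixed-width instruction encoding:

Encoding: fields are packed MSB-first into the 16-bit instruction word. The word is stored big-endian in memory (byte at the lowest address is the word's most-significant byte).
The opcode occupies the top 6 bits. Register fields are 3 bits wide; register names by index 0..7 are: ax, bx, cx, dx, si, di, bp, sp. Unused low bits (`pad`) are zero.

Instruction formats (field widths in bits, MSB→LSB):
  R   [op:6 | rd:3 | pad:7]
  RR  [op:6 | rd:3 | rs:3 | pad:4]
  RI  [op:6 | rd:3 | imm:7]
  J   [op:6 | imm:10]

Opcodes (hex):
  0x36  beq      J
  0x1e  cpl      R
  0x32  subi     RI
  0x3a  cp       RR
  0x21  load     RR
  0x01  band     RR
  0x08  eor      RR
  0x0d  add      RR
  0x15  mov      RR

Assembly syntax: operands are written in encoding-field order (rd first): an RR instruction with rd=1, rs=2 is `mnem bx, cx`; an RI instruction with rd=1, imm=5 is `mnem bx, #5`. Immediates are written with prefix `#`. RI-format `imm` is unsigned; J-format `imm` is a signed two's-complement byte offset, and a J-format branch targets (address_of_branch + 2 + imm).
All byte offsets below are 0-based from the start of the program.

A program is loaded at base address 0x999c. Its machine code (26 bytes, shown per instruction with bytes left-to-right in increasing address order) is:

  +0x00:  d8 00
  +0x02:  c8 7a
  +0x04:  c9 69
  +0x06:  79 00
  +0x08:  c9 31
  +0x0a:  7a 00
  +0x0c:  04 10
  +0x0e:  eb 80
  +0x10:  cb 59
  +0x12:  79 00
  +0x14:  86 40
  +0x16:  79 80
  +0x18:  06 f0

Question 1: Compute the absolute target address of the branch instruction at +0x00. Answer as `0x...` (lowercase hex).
@+00  big-endian(d8 00) = 0xd800
  opcode bits[15:10]=0x36: beq/J
  [9:0] imm=0 = #0
  target = base 0x999c + off 0x00 + 2 + imm 0 = 0x999e

0x999e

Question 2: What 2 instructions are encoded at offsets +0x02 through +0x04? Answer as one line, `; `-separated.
off 0x02: read c8 7a as big → 0xc87a
  op=0xc87a>>10=0x32 ⇒ subi (RI)
  rd: (w>>7)&0x7=0x0 → ax
  imm: (w>>0)&0x7f=0x7a → #122
off 0x04: read c9 69 as big → 0xc969
  op=0xc969>>10=0x32 ⇒ subi (RI)
  rd: (w>>7)&0x7=0x2 → cx
  imm: (w>>0)&0x7f=0x69 → #105

subi ax, #122; subi cx, #105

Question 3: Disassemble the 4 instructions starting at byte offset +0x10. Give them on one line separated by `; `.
subi bp, #89; cpl cx; load si, si; cpl dx

@+10  big-endian(cb 59) = 0xcb59
  top 6b → 0x32 → subi [RI]
  [9:7] rd=6 = bp
  [6:0] imm=89 = #89
@+12  big-endian(79 00) = 0x7900
  top 6b → 0x1e → cpl [R]
  [9:7] rd=2 = cx
@+14  big-endian(86 40) = 0x8640
  top 6b → 0x21 → load [RR]
  [9:7] rd=4 = si
  [6:4] rs=4 = si
@+16  big-endian(79 80) = 0x7980
  top 6b → 0x1e → cpl [R]
  [9:7] rd=3 = dx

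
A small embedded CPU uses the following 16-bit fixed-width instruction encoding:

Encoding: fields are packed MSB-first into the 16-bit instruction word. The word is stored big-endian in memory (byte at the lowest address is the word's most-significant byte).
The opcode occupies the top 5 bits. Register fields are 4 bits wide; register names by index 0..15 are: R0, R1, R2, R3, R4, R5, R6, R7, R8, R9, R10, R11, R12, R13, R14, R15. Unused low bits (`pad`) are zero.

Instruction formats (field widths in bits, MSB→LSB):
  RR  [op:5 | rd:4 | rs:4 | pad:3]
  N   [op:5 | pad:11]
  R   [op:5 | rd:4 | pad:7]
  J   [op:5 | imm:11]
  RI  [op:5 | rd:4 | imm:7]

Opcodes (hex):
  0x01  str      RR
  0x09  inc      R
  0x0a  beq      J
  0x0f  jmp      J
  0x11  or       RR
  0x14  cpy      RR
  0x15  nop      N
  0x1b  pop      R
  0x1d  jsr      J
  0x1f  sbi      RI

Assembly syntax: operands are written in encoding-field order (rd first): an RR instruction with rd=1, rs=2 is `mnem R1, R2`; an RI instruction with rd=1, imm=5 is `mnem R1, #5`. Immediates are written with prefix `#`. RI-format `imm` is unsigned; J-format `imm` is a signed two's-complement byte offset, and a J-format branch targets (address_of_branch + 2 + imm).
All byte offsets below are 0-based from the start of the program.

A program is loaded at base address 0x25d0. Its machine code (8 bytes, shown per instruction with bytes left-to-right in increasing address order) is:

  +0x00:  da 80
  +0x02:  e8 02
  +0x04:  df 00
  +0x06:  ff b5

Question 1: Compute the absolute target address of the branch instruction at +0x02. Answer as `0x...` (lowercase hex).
0x25d6

+0x02: e8 02 ⇒ word 0xe802 (big)
  top 5b → 0x1d → jsr [J]
  imm: (w>>0)&0x7ff=0x2 → #2
  target = base 0x25d0 + off 0x02 + 2 + imm 2 = 0x25d6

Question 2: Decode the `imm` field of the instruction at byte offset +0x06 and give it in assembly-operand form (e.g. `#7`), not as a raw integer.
[06] ff b5 → 0xffb5
  top 5b → 0x1f → sbi [RI]
  rd@[10:7]=0xf ⇒ R15
  imm@[6:0]=0x35 ⇒ #53

#53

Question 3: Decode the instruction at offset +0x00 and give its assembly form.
[00] da 80 → 0xda80
  op=0xda80>>11=0x1b ⇒ pop (R)
  rd@[10:7]=0x5 ⇒ R5

pop R5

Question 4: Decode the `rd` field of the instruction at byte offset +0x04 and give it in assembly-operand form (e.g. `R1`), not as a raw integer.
@+04  big-endian(df 00) = 0xdf00
  top 5b → 0x1b → pop [R]
  rd: (w>>7)&0xf=0xe → R14

R14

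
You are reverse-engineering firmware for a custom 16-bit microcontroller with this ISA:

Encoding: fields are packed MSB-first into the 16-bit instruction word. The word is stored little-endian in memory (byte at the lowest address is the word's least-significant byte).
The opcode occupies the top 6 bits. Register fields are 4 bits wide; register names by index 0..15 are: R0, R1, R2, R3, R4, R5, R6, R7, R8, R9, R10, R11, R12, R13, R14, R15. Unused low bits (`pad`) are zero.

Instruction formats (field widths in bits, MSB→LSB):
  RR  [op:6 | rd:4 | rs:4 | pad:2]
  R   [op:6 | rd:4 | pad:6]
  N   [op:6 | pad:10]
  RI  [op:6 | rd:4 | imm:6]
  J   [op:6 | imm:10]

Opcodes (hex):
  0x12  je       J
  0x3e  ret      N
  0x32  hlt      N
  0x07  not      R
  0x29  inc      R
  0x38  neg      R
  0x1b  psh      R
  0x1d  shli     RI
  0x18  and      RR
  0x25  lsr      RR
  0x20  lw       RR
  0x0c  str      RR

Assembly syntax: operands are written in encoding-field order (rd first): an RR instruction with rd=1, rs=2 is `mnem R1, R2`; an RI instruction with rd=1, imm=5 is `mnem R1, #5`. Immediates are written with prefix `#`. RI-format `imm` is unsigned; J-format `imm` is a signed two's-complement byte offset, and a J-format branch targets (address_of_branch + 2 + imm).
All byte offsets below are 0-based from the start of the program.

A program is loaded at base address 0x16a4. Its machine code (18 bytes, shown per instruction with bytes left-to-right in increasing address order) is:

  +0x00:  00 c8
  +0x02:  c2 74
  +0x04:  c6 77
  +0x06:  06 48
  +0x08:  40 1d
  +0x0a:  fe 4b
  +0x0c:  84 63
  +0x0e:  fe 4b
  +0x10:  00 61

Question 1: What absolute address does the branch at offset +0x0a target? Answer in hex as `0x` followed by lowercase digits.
@+0a  little-endian(fe 4b) = 0x4bfe
  opcode bits[15:10]=0x12: je/J
  imm@[9:0]=0x3fe (s10→-2) ⇒ #-2
  target = base 0x16a4 + off 0x0a + 2 + imm -2 = 0x16ae

0x16ae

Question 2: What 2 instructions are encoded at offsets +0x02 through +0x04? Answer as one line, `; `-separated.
+0x02: c2 74 ⇒ word 0x74c2 (little)
  opcode bits[15:10]=0x1d: shli/RI
  rd: (w>>6)&0xf=0x3 → R3
  imm: (w>>0)&0x3f=0x2 → #2
+0x04: c6 77 ⇒ word 0x77c6 (little)
  opcode bits[15:10]=0x1d: shli/RI
  rd: (w>>6)&0xf=0xf → R15
  imm: (w>>0)&0x3f=0x6 → #6

shli R3, #2; shli R15, #6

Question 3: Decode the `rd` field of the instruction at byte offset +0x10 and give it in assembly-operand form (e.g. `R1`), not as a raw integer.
[10] 00 61 → 0x6100
  top 6b → 0x18 → and [RR]
  [9:6] rd=4 = R4
  [5:2] rs=0 = R0

R4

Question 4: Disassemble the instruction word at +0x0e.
@+0e  little-endian(fe 4b) = 0x4bfe
  top 6b → 0x12 → je [J]
  imm@[9:0]=0x3fe (s10→-2) ⇒ #-2

je #-2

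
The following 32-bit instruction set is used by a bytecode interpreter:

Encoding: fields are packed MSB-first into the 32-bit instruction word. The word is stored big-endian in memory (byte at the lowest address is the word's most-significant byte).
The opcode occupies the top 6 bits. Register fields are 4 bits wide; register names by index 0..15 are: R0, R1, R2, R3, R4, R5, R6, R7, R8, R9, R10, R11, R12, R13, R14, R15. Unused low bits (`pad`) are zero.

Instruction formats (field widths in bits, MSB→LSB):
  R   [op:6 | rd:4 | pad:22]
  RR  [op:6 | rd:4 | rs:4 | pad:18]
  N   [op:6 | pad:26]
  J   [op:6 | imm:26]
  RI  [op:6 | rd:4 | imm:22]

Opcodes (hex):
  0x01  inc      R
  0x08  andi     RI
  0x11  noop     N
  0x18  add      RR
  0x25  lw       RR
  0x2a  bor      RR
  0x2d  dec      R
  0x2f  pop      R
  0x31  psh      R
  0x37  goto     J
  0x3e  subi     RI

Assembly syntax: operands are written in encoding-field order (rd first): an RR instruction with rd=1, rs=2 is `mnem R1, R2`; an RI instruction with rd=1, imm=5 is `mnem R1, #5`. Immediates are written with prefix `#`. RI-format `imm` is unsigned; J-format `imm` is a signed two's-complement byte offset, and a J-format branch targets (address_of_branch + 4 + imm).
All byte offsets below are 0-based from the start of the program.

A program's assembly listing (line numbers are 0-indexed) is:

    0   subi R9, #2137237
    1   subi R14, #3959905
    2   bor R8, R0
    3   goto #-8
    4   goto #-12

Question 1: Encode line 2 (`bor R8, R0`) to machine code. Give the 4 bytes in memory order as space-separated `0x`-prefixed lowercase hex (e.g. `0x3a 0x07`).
L2: bor op=0x2a:6|rd=8:4|rs=0:4|pad=0:18 ⇒ 0xaa000000 ⇒ big aa 00 00 00

0xaa 0x00 0x00 0x00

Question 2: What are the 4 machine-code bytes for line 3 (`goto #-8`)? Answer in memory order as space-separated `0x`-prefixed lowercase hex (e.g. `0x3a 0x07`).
0xdf 0xff 0xff 0xf8

line 3 (goto): pack op=0x37:6|imm=-8:26 = 0xdffffff8; big→ df ff ff f8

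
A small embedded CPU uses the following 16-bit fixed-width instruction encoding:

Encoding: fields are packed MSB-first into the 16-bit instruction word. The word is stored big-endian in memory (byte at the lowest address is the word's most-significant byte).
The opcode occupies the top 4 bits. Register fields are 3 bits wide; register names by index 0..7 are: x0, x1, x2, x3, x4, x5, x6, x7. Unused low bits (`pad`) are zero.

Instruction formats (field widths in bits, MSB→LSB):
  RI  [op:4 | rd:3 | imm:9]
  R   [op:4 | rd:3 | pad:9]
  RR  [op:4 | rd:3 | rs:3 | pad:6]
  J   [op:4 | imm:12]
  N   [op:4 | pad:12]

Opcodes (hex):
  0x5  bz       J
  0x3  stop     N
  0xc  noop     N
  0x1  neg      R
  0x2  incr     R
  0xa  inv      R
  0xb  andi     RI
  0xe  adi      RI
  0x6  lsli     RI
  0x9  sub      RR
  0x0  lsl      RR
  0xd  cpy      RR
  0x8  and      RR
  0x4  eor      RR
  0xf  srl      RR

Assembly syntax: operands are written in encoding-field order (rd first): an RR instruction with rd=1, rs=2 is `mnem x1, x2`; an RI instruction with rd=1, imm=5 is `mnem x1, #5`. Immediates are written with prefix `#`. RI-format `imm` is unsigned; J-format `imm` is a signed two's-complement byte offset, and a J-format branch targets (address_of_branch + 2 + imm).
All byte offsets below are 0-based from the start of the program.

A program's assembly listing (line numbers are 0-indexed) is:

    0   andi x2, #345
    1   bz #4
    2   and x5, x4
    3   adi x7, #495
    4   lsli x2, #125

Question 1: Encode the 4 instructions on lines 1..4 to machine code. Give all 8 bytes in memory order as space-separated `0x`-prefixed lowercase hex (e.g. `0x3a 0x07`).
0x50 0x04 0x8b 0x00 0xef 0xef 0x64 0x7d

1. bz fields op=0x5:4|imm=4:12 → word 5004h → 50 04
2. and fields op=0x8:4|rd=5:3|rs=4:3|pad=0:6 → word 8b00h → 8b 00
3. adi fields op=0xe:4|rd=7:3|imm=495:9 → word efefh → ef ef
4. lsli fields op=0x6:4|rd=2:3|imm=125:9 → word 647dh → 64 7d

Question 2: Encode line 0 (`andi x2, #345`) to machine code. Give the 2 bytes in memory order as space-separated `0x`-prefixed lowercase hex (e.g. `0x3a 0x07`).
line 0 (andi): pack op=0xb:4|rd=2:3|imm=345:9 = 0xb559; big→ b5 59

0xb5 0x59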